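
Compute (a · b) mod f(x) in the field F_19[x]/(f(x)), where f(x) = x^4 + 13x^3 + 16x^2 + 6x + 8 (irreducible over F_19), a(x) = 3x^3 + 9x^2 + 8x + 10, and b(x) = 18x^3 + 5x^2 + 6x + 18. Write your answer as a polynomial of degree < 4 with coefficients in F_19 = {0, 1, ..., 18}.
a · b ≡ 2x^3 + 12x^2 + 8 (mod f(x))

Multiply in F_19[x]: a(x)·b(x) = (3x^3 + 9x^2 + 8x + 10)·(18x^3 + 5x^2 + 6x + 18) = 16x^6 + 6x^5 + 17x^4 + 5x^3 + 13x^2 + 14x + 9. This has degree ≥ 4, so divide by f(x) over F_19: 16x^6 + 6x^5 + 17x^4 + 5x^3 + 13x^2 + 14x + 9 = (16x^2 + 7x + 12)·(x^4 + 13x^3 + 16x^2 + 6x + 8) + (2x^3 + 12x^2 + 8). Hence a·b ≡ 2x^3 + 12x^2 + 8 (mod f). (F_19[x]/(f) is a field with 19^4 = 130321 elements since f is irreducible of degree 4.)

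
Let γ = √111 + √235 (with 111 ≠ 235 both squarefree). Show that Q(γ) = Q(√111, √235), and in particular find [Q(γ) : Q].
[Q(γ) : Q] = 4 (equivalently, Q(γ) = Q(√111, √235))

Obviously Q(γ) ⊆ Q(√111, √235), and [Q(√111, √235):Q] = 4 (since 111, 235 are distinct squarefree integers > 1 with 26085 not a perfect square). To show equality we compute the minimal polynomial of γ. From γ = √111 + √235: γ^2 = 111 + 2√(26085) + 235 = 346 + 2√(26085), so γ^2 - 346 = 2√(26085); squaring, (γ^2 - 346)^2 = 4·26085, i.e. γ^4 - 692γ^2 + 119716 - 104340 = 0, i.e. γ^4 - 692γ^2 + 15376 = 0. So γ is a root of x^4 - 692x^2 + 15376. This polynomial is irreducible over Q: it has no rational root (each ±√111 ± √235 is irrational), and any factorization into two quadratics over Q would force √(26085) ∈ Q (pairing opposite roots) or √111, √235 ∈ Q (other pairings), all impossible. Hence [Q(γ):Q] = 4 = [Q(√111, √235):Q], so Q(γ) = Q(√111, √235).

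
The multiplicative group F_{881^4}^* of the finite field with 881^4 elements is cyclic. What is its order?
|F_{881^4}^*| = 602425897920

F_{881^4} has 881^4 = 602425897921 elements; its multiplicative group consists of all nonzero elements, so |F_{881^4}^*| = 602425897921 - 1 = 602425897920. (It is cyclic since any finite subgroup of the multiplicative group of a field is cyclic.)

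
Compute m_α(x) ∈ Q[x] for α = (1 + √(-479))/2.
m_α(x) = x^2 - x + 120

From 2α - 1 = √(-479), squaring gives (2α - 1)^2 = -479, i.e. 4α^2 - 4α + 1 = -479, so α^2 - α + (1 + 479)/4 = 0. Since -479 ≡ 1 (mod 4), (1 + 479)/4 = 120 ∈ Z. The polynomial x^2 - x + 120 has discriminant 1 - 4·(120) = -479, which is not a perfect square in Q (d = -479 is squarefree and ≠ 1), so x^2 - x + 120 is irreducible over Q. It is the minimal polynomial of α.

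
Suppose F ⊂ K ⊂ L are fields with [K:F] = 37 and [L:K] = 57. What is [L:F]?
[L:F] = 2109

The tower law says that for any tower of field extensions F ⊂ K ⊂ L with finite degrees, [L:F] = [L:K] · [K:F]. Here this gives [L:F] = 57 · 37 = 2109.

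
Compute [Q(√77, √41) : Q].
[Q(√77, √41) : Q] = 4

[Q(√77):Q] = 2 (min poly x^2 - 77, irreducible since 77 is squarefree > 1). For the top step, suppose √41 ∈ Q(√77), say √41 = c + d√77 with c, d ∈ Q. Squaring: 41 = c^2 + 77d^2 + 2cd√77. Since √77 ∉ Q this forces 2cd = 0. If d = 0 then √41 = c ∈ Q, contradicting 41 squarefree > 1. If c = 0 then 41 = 77d^2, so 77·41 = (77d)^2 is a perfect square in Q — but 77·41 = 3157 is not a perfect square (since 77 and 41 are distinct squarefree integers). Contradiction. Hence √41 ∉ Q(√77), so x^2 - 41 stays irreducible over Q(√77) and [Q(√77, √41) : Q(√77)] = 2. By the tower law, [Q(√77, √41) : Q] = 2 · 2 = 4.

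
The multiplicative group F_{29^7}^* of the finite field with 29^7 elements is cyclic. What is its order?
|F_{29^7}^*| = 17249876308

F_{29^7} has 29^7 = 17249876309 elements; its multiplicative group consists of all nonzero elements, so |F_{29^7}^*| = 17249876309 - 1 = 17249876308. (It is cyclic since any finite subgroup of the multiplicative group of a field is cyclic.)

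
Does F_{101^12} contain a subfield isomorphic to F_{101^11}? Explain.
No: F_{101^11} is not a subfield of F_{101^12}

F_{p^m} embeds in F_{p^n} iff m | n. Here 11 ∤ 12 (since 12 = 1·11 + 1 with remainder 1 ≠ 0), so F_{101^11} is not a subfield of F_{101^12}. Equivalently: if it were, the tower law would give 11 = [F_{101^11}:F_101] dividing [F_{101^12}:F_101] = 12, contradiction.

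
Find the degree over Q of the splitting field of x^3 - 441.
[K : Q] = 6

The roots of x^3 - 441 are ∛441, ω∛441, ω^2∛441 where ω = e^(2πi/3) is a primitive cube root of unity, so K = Q(∛441, ω). Now [Q(∛441):Q] = 3 (since 441 is not a perfect cube, x^3 - 441 is irreducible) and [Q(ω):Q] = 2. Both 2 and 3 divide [K:Q], and [K:Q] ≤ 3·2 = 6, so [K:Q] = 6. (Equivalently: Q(∛441) ⊂ R but ω ∉ R, so [K : Q(∛441)] = 2.)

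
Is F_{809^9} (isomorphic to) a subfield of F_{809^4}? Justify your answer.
No: F_{809^9} is not a subfield of F_{809^4}

F_{p^m} embeds in F_{p^n} iff m | n. Here 9 ∤ 4 (since 4 = 0·9 + 4 with remainder 4 ≠ 0), so F_{809^9} is not a subfield of F_{809^4}. Equivalently: if it were, the tower law would give 9 = [F_{809^9}:F_809] dividing [F_{809^4}:F_809] = 4, contradiction.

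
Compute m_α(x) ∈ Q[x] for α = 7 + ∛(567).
m_α(x) = x^3 - 21x^2 + 147x - 910

Set β = α - 7 = ∛(567), so β^3 = 567. Then (α - 7)^3 - 567 = 0, i.e. α is a root of g(x) = (x - 7)^3 - 567 = x^3 - 21x^2 + 147x - 910. Since g(x) = h(x - 7) where h(x) = x^3 - 567, and h is irreducible over Q (because 567 is not a perfect cube, so h has no rational root, and a monic cubic with no rational root is irreducible), g is also irreducible (irreducibility is preserved under the substitution x → x - 7). Hence m_α(x) = x^3 - 21x^2 + 147x - 910.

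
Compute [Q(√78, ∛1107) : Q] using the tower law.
[Q(√78, ∛1107) : Q] = 6

Let L = Q(√78, ∛1107). Since Q(√78) ⊂ L and [Q(√78):Q] = 2, the tower law gives 2 | [L:Q]. Likewise Q(∛1107) ⊂ L with [Q(∛1107):Q] = 3 (because 1107 is not a perfect cube), so 3 | [L:Q]. As gcd(2,3) = 1, [L:Q] is divisible by 6. Conversely L is generated over Q by √78 and ∛1107, so [L:Q] ≤ 2·3 = 6. Therefore [Q(√78, ∛1107) : Q] = 6.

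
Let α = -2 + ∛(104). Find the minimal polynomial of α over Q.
m_α(x) = x^3 + 6x^2 + 12x - 96

Set β = α + 2 = ∛(104), so β^3 = 104. Then (α + 2)^3 - 104 = 0, i.e. α is a root of g(x) = (x + 2)^3 - 104 = x^3 + 6x^2 + 12x - 96. Since g(x) = h(x + 2) where h(x) = x^3 - 104, and h is irreducible over Q (because 104 is not a perfect cube, so h has no rational root, and a monic cubic with no rational root is irreducible), g is also irreducible (irreducibility is preserved under the substitution x → x + 2). Hence m_α(x) = x^3 + 6x^2 + 12x - 96.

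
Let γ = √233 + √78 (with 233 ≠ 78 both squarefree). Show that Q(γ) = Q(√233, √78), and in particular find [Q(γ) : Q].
[Q(γ) : Q] = 4 (equivalently, Q(γ) = Q(√233, √78))

Obviously Q(γ) ⊆ Q(√233, √78), and [Q(√233, √78):Q] = 4 (since 233, 78 are distinct squarefree integers > 1 with 18174 not a perfect square). To show equality we compute the minimal polynomial of γ. From γ = √233 + √78: γ^2 = 233 + 2√(18174) + 78 = 311 + 2√(18174), so γ^2 - 311 = 2√(18174); squaring, (γ^2 - 311)^2 = 4·18174, i.e. γ^4 - 622γ^2 + 96721 - 72696 = 0, i.e. γ^4 - 622γ^2 + 24025 = 0. So γ is a root of x^4 - 622x^2 + 24025. This polynomial is irreducible over Q: it has no rational root (each ±√233 ± √78 is irrational), and any factorization into two quadratics over Q would force √(18174) ∈ Q (pairing opposite roots) or √233, √78 ∈ Q (other pairings), all impossible. Hence [Q(γ):Q] = 4 = [Q(√233, √78):Q], so Q(γ) = Q(√233, √78).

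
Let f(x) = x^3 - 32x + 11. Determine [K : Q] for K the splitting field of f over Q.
[K : Q] = 6

By the rational root test, any rational root of the monic integer polynomial f(x) = x^3 - 32x + 11 must be an integer dividing the constant term 11, i.e. one of ±{1, 11}. Evaluating: f(1) = -20, f(-1) = 42, f(11) = 990, f(-11) = -968; none is 0, so f has no rational root and is therefore irreducible over Q (a cubic with no linear factor over a field is irreducible). For an irreducible cubic, the Galois group is A_3 or S_3 according as the discriminant disc(f) = -4a^3 - 27b^2 = -4·(-32)^3 - 27·(11)^2 = 127805 is or is not a square in Q. Here disc(f) = 127805 is not a perfect square in Q, so the Galois group of f over Q is not contained in A_3 and must be all of S_3. The splitting field has degree |S_3| = 6 over Q, so [K : Q] = 6.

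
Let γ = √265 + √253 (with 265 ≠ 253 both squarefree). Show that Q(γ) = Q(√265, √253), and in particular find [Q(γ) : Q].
[Q(γ) : Q] = 4 (equivalently, Q(γ) = Q(√265, √253))

Obviously Q(γ) ⊆ Q(√265, √253), and [Q(√265, √253):Q] = 4 (since 265, 253 are distinct squarefree integers > 1 with 67045 not a perfect square). To show equality we compute the minimal polynomial of γ. From γ = √265 + √253: γ^2 = 265 + 2√(67045) + 253 = 518 + 2√(67045), so γ^2 - 518 = 2√(67045); squaring, (γ^2 - 518)^2 = 4·67045, i.e. γ^4 - 1036γ^2 + 268324 - 268180 = 0, i.e. γ^4 - 1036γ^2 + 144 = 0. So γ is a root of x^4 - 1036x^2 + 144. This polynomial is irreducible over Q: it has no rational root (each ±√265 ± √253 is irrational), and any factorization into two quadratics over Q would force √(67045) ∈ Q (pairing opposite roots) or √265, √253 ∈ Q (other pairings), all impossible. Hence [Q(γ):Q] = 4 = [Q(√265, √253):Q], so Q(γ) = Q(√265, √253).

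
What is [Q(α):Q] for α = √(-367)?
[Q(α):Q] = 2

[Q(α):Q] equals the degree of the minimal polynomial of α. Here α^2 = -367 and x^2 + 367 is irreducible (d = -367 is squarefree, ≠ 1, hence not a square), so deg(m_α) = 2. Thus [Q(α):Q] = 2.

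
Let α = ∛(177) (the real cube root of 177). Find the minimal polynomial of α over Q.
m_α(x) = x^3 - 177

α satisfies α^3 = 177, so x^3 - 177 annihilates α. By the rational root test, a rational root p/q (in lowest terms) of x^3 - 177 would satisfy p^3 = 177 q^3, forcing q = 1 and p^3 = 177; but 177 is not a perfect cube, contradiction. A monic cubic over Q with no rational root is irreducible (any nontrivial factorization would include a linear factor). Hence x^3 - 177 is the minimal polynomial of α, and in particular [Q(α):Q] = 3.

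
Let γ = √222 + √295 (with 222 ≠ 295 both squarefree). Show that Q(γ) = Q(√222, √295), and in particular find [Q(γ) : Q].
[Q(γ) : Q] = 4 (equivalently, Q(γ) = Q(√222, √295))

Obviously Q(γ) ⊆ Q(√222, √295), and [Q(√222, √295):Q] = 4 (since 222, 295 are distinct squarefree integers > 1 with 65490 not a perfect square). To show equality we compute the minimal polynomial of γ. From γ = √222 + √295: γ^2 = 222 + 2√(65490) + 295 = 517 + 2√(65490), so γ^2 - 517 = 2√(65490); squaring, (γ^2 - 517)^2 = 4·65490, i.e. γ^4 - 1034γ^2 + 267289 - 261960 = 0, i.e. γ^4 - 1034γ^2 + 5329 = 0. So γ is a root of x^4 - 1034x^2 + 5329. This polynomial is irreducible over Q: it has no rational root (each ±√222 ± √295 is irrational), and any factorization into two quadratics over Q would force √(65490) ∈ Q (pairing opposite roots) or √222, √295 ∈ Q (other pairings), all impossible. Hence [Q(γ):Q] = 4 = [Q(√222, √295):Q], so Q(γ) = Q(√222, √295).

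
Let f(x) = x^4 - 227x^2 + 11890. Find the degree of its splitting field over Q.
[K : Q] = 4

Solving the quadratic in x^2: x^2 = (227 ± √(227^2 - 4·11890))/2 = (227 ± √3969)/2 = (227 ± 63)/2, giving x^2 = 145 or x^2 = 82. So f(x) = (x^2 - 145)(x^2 - 82) and the roots of f are ±√145, ±√82. Hence the splitting field is K = Q(√145, √82). Since 145 and 82 are distinct squarefree integers > 1, their product 11890 is not a perfect square, so √82 ∉ Q(√145). By the tower law [K:Q] = [Q(√145,√82):Q(√145)] · [Q(√145):Q] = 2 · 2 = 4.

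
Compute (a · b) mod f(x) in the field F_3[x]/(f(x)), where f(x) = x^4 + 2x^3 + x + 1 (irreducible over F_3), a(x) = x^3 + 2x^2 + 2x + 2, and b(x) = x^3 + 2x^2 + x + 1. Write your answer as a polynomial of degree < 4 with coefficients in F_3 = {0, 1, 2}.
a · b ≡ 2x^3 + 2x^2 + 2x + 2 (mod f(x))

Multiply in F_3[x]: a(x)·b(x) = (x^3 + 2x^2 + 2x + 2)·(x^3 + 2x^2 + x + 1) = x^6 + x^5 + x^4 + 2x^2 + x + 2. This has degree ≥ 4, so divide by f(x) over F_3: x^6 + x^5 + x^4 + 2x^2 + x + 2 = (x^2 + 2x)·(x^4 + 2x^3 + x + 1) + (2x^3 + 2x^2 + 2x + 2). Hence a·b ≡ 2x^3 + 2x^2 + 2x + 2 (mod f). (F_3[x]/(f) is a field with 3^4 = 81 elements since f is irreducible of degree 4.)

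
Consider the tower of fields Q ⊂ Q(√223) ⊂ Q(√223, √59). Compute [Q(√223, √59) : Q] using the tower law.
[Q(√223, √59) : Q] = 4

[Q(√223):Q] = 2 (min poly x^2 - 223, irreducible since 223 is squarefree > 1). For the top step, suppose √59 ∈ Q(√223), say √59 = c + d√223 with c, d ∈ Q. Squaring: 59 = c^2 + 223d^2 + 2cd√223. Since √223 ∉ Q this forces 2cd = 0. If d = 0 then √59 = c ∈ Q, contradicting 59 squarefree > 1. If c = 0 then 59 = 223d^2, so 223·59 = (223d)^2 is a perfect square in Q — but 223·59 = 13157 is not a perfect square (since 223 and 59 are distinct squarefree integers). Contradiction. Hence √59 ∉ Q(√223), so x^2 - 59 stays irreducible over Q(√223) and [Q(√223, √59) : Q(√223)] = 2. By the tower law, [Q(√223, √59) : Q] = 2 · 2 = 4.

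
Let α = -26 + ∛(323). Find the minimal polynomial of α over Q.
m_α(x) = x^3 + 78x^2 + 2028x + 17253

Set β = α + 26 = ∛(323), so β^3 = 323. Then (α + 26)^3 - 323 = 0, i.e. α is a root of g(x) = (x + 26)^3 - 323 = x^3 + 78x^2 + 2028x + 17253. Since g(x) = h(x + 26) where h(x) = x^3 - 323, and h is irreducible over Q (because 323 is not a perfect cube, so h has no rational root, and a monic cubic with no rational root is irreducible), g is also irreducible (irreducibility is preserved under the substitution x → x + 26). Hence m_α(x) = x^3 + 78x^2 + 2028x + 17253.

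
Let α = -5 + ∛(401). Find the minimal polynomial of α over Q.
m_α(x) = x^3 + 15x^2 + 75x - 276

Set β = α + 5 = ∛(401), so β^3 = 401. Then (α + 5)^3 - 401 = 0, i.e. α is a root of g(x) = (x + 5)^3 - 401 = x^3 + 15x^2 + 75x - 276. Since g(x) = h(x + 5) where h(x) = x^3 - 401, and h is irreducible over Q (because 401 is not a perfect cube, so h has no rational root, and a monic cubic with no rational root is irreducible), g is also irreducible (irreducibility is preserved under the substitution x → x + 5). Hence m_α(x) = x^3 + 15x^2 + 75x - 276.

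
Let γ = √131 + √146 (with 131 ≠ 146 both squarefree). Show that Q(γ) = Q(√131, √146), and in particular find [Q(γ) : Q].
[Q(γ) : Q] = 4 (equivalently, Q(γ) = Q(√131, √146))

Obviously Q(γ) ⊆ Q(√131, √146), and [Q(√131, √146):Q] = 4 (since 131, 146 are distinct squarefree integers > 1 with 19126 not a perfect square). To show equality we compute the minimal polynomial of γ. From γ = √131 + √146: γ^2 = 131 + 2√(19126) + 146 = 277 + 2√(19126), so γ^2 - 277 = 2√(19126); squaring, (γ^2 - 277)^2 = 4·19126, i.e. γ^4 - 554γ^2 + 76729 - 76504 = 0, i.e. γ^4 - 554γ^2 + 225 = 0. So γ is a root of x^4 - 554x^2 + 225. This polynomial is irreducible over Q: it has no rational root (each ±√131 ± √146 is irrational), and any factorization into two quadratics over Q would force √(19126) ∈ Q (pairing opposite roots) or √131, √146 ∈ Q (other pairings), all impossible. Hence [Q(γ):Q] = 4 = [Q(√131, √146):Q], so Q(γ) = Q(√131, √146).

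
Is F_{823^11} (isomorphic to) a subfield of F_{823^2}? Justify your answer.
No: F_{823^11} is not a subfield of F_{823^2}

F_{p^m} embeds in F_{p^n} iff m | n. Here 11 ∤ 2 (since 2 = 0·11 + 2 with remainder 2 ≠ 0), so F_{823^11} is not a subfield of F_{823^2}. Equivalently: if it were, the tower law would give 11 = [F_{823^11}:F_823] dividing [F_{823^2}:F_823] = 2, contradiction.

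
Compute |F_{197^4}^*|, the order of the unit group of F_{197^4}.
|F_{197^4}^*| = 1506138480

F_{197^4} has 197^4 = 1506138481 elements; its multiplicative group consists of all nonzero elements, so |F_{197^4}^*| = 1506138481 - 1 = 1506138480. (It is cyclic since any finite subgroup of the multiplicative group of a field is cyclic.)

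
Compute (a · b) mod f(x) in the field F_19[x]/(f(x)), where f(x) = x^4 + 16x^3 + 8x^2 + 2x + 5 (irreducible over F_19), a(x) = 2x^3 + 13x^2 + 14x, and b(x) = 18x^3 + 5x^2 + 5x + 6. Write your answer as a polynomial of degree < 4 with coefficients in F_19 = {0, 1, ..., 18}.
a · b ≡ 12x^3 + 4x^2 + 10x + 16 (mod f(x))

Multiply in F_19[x]: a(x)·b(x) = (2x^3 + 13x^2 + 14x)·(18x^3 + 5x^2 + 5x + 6) = 17x^6 + 16x^5 + 4x^4 + 14x^3 + 15x^2 + 8x. This has degree ≥ 4, so divide by f(x) over F_19: 17x^6 + 16x^5 + 4x^4 + 14x^3 + 15x^2 + 8x = (17x^2 + 10x + 12)·(x^4 + 16x^3 + 8x^2 + 2x + 5) + (12x^3 + 4x^2 + 10x + 16). Hence a·b ≡ 12x^3 + 4x^2 + 10x + 16 (mod f). (F_19[x]/(f) is a field with 19^4 = 130321 elements since f is irreducible of degree 4.)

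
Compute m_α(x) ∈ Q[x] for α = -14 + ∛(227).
m_α(x) = x^3 + 42x^2 + 588x + 2517

Set β = α + 14 = ∛(227), so β^3 = 227. Then (α + 14)^3 - 227 = 0, i.e. α is a root of g(x) = (x + 14)^3 - 227 = x^3 + 42x^2 + 588x + 2517. Since g(x) = h(x + 14) where h(x) = x^3 - 227, and h is irreducible over Q (because 227 is not a perfect cube, so h has no rational root, and a monic cubic with no rational root is irreducible), g is also irreducible (irreducibility is preserved under the substitution x → x + 14). Hence m_α(x) = x^3 + 42x^2 + 588x + 2517.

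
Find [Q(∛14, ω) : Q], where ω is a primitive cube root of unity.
[Q(∛14, ω) : Q] = 6

[Q(∛14):Q] = 3 (min poly x^3 - 14, irreducible since 14 is not a perfect cube). [Q(ω):Q] = 2 (min poly x^2 + x + 1). Since Q(∛14) ⊂ R and ω ∉ R, we have ω ∉ Q(∛14), so x^2 + x + 1 remains irreducible over Q(∛14) and [Q(∛14, ω) : Q(∛14)] = 2. By the tower law, [Q(∛14, ω) : Q] = 3 · 2 = 6. (In fact Q(∛14, ω) is the splitting field of x^3 - 14 over Q.)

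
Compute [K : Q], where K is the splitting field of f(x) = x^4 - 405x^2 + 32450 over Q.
[K : Q] = 4

Solving the quadratic in x^2: x^2 = (405 ± √(405^2 - 4·32450))/2 = (405 ± √34225)/2 = (405 ± 185)/2, giving x^2 = 295 or x^2 = 110. So f(x) = (x^2 - 295)(x^2 - 110) and the roots of f are ±√295, ±√110. Hence the splitting field is K = Q(√295, √110). Since 295 and 110 are distinct squarefree integers > 1, their product 32450 is not a perfect square, so √110 ∉ Q(√295). By the tower law [K:Q] = [Q(√295,√110):Q(√295)] · [Q(√295):Q] = 2 · 2 = 4.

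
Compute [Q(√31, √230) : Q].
[Q(√31, √230) : Q] = 4

[Q(√31):Q] = 2 (min poly x^2 - 31, irreducible since 31 is squarefree > 1). For the top step, suppose √230 ∈ Q(√31), say √230 = c + d√31 with c, d ∈ Q. Squaring: 230 = c^2 + 31d^2 + 2cd√31. Since √31 ∉ Q this forces 2cd = 0. If d = 0 then √230 = c ∈ Q, contradicting 230 squarefree > 1. If c = 0 then 230 = 31d^2, so 31·230 = (31d)^2 is a perfect square in Q — but 31·230 = 7130 is not a perfect square (since 31 and 230 are distinct squarefree integers). Contradiction. Hence √230 ∉ Q(√31), so x^2 - 230 stays irreducible over Q(√31) and [Q(√31, √230) : Q(√31)] = 2. By the tower law, [Q(√31, √230) : Q] = 2 · 2 = 4.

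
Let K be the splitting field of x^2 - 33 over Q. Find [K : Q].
[K : Q] = 2

f(x) = x^2 - 33 factors as (x - √33)(x + √33). The splitting field is K = Q(√33). Since 33 is squarefree and > 1, it is not a perfect square, so x^2 - 33 is irreducible over Q and [Q(√33) : Q] = 2. Hence [K : Q] = 2.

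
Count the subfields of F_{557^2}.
F_{557^2} has 2 subfields

The subfields of F_{p^n} are exactly the fields F_{p^d} for d | n (each is the fixed field of the unique index-d subgroup of Gal(F_{p^n}/F_p) ≅ Z/nZ). The divisors of n = 2 are {1, 2}, giving 2 subfields: F_{557^1}, F_{557^2}.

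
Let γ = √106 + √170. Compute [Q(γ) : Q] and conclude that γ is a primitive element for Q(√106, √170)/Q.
[Q(γ) : Q] = 4 (equivalently, Q(γ) = Q(√106, √170))

Obviously Q(γ) ⊆ Q(√106, √170), and [Q(√106, √170):Q] = 4 (since 106, 170 are distinct squarefree integers > 1 with 18020 not a perfect square). To show equality we compute the minimal polynomial of γ. From γ = √106 + √170: γ^2 = 106 + 2√(18020) + 170 = 276 + 2√(18020), so γ^2 - 276 = 2√(18020); squaring, (γ^2 - 276)^2 = 4·18020, i.e. γ^4 - 552γ^2 + 76176 - 72080 = 0, i.e. γ^4 - 552γ^2 + 4096 = 0. So γ is a root of x^4 - 552x^2 + 4096. This polynomial is irreducible over Q: it has no rational root (each ±√106 ± √170 is irrational), and any factorization into two quadratics over Q would force √(18020) ∈ Q (pairing opposite roots) or √106, √170 ∈ Q (other pairings), all impossible. Hence [Q(γ):Q] = 4 = [Q(√106, √170):Q], so Q(γ) = Q(√106, √170).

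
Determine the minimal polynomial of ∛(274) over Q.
m_α(x) = x^3 - 274

α satisfies α^3 = 274, so x^3 - 274 annihilates α. By the rational root test, a rational root p/q (in lowest terms) of x^3 - 274 would satisfy p^3 = 274 q^3, forcing q = 1 and p^3 = 274; but 274 is not a perfect cube, contradiction. A monic cubic over Q with no rational root is irreducible (any nontrivial factorization would include a linear factor). Hence x^3 - 274 is the minimal polynomial of α, and in particular [Q(α):Q] = 3.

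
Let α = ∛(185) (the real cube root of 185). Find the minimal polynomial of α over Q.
m_α(x) = x^3 - 185

α satisfies α^3 = 185, so x^3 - 185 annihilates α. By the rational root test, a rational root p/q (in lowest terms) of x^3 - 185 would satisfy p^3 = 185 q^3, forcing q = 1 and p^3 = 185; but 185 is not a perfect cube, contradiction. A monic cubic over Q with no rational root is irreducible (any nontrivial factorization would include a linear factor). Hence x^3 - 185 is the minimal polynomial of α, and in particular [Q(α):Q] = 3.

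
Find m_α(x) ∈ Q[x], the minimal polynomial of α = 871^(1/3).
m_α(x) = x^3 - 871

α satisfies α^3 = 871, so x^3 - 871 annihilates α. By the rational root test, a rational root p/q (in lowest terms) of x^3 - 871 would satisfy p^3 = 871 q^3, forcing q = 1 and p^3 = 871; but 871 is not a perfect cube, contradiction. A monic cubic over Q with no rational root is irreducible (any nontrivial factorization would include a linear factor). Hence x^3 - 871 is the minimal polynomial of α, and in particular [Q(α):Q] = 3.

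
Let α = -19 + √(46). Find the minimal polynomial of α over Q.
m_α(x) = x^2 + 38x + 315

From α + 19 = √(46), squaring gives (α + 19)^2 = 46, i.e. α^2 + 38α + 361 = 46, so α^2 + 38α + 315 = 0. The discriminant of x^2 + 38x + 315 is (38)^2 - 4·(315) = 1444 - 1260 = 184, and 4·(46) is not a perfect square in Q since 46 is squarefree and ≠ 1. Hence x^2 + 38x + 315 is irreducible over Q and is the minimal polynomial of α.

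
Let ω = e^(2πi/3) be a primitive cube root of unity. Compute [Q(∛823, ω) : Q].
[Q(∛823, ω) : Q] = 6

[Q(∛823):Q] = 3 (min poly x^3 - 823, irreducible since 823 is not a perfect cube). [Q(ω):Q] = 2 (min poly x^2 + x + 1). Since Q(∛823) ⊂ R and ω ∉ R, we have ω ∉ Q(∛823), so x^2 + x + 1 remains irreducible over Q(∛823) and [Q(∛823, ω) : Q(∛823)] = 2. By the tower law, [Q(∛823, ω) : Q] = 3 · 2 = 6. (In fact Q(∛823, ω) is the splitting field of x^3 - 823 over Q.)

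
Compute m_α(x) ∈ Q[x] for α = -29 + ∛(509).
m_α(x) = x^3 + 87x^2 + 2523x + 23880

Set β = α + 29 = ∛(509), so β^3 = 509. Then (α + 29)^3 - 509 = 0, i.e. α is a root of g(x) = (x + 29)^3 - 509 = x^3 + 87x^2 + 2523x + 23880. Since g(x) = h(x + 29) where h(x) = x^3 - 509, and h is irreducible over Q (because 509 is not a perfect cube, so h has no rational root, and a monic cubic with no rational root is irreducible), g is also irreducible (irreducibility is preserved under the substitution x → x + 29). Hence m_α(x) = x^3 + 87x^2 + 2523x + 23880.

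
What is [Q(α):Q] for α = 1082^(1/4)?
[Q(α):Q] = 4

α is a root of x^4 - 1082. By Eisenstein's criterion at the prime p = 2 (which divides the constant term 1082 but p^2 = 4 does not, since 1082 is squarefree), x^4 - 1082 is irreducible over Q. Hence [Q(α):Q] = 4.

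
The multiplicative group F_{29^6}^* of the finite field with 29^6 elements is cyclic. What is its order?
|F_{29^6}^*| = 594823320

F_{29^6} has 29^6 = 594823321 elements; its multiplicative group consists of all nonzero elements, so |F_{29^6}^*| = 594823321 - 1 = 594823320. (It is cyclic since any finite subgroup of the multiplicative group of a field is cyclic.)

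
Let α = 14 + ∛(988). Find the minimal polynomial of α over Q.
m_α(x) = x^3 - 42x^2 + 588x - 3732

Set β = α - 14 = ∛(988), so β^3 = 988. Then (α - 14)^3 - 988 = 0, i.e. α is a root of g(x) = (x - 14)^3 - 988 = x^3 - 42x^2 + 588x - 3732. Since g(x) = h(x - 14) where h(x) = x^3 - 988, and h is irreducible over Q (because 988 is not a perfect cube, so h has no rational root, and a monic cubic with no rational root is irreducible), g is also irreducible (irreducibility is preserved under the substitution x → x - 14). Hence m_α(x) = x^3 - 42x^2 + 588x - 3732.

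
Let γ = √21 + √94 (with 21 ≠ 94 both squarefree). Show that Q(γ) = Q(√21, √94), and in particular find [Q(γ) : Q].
[Q(γ) : Q] = 4 (equivalently, Q(γ) = Q(√21, √94))

Obviously Q(γ) ⊆ Q(√21, √94), and [Q(√21, √94):Q] = 4 (since 21, 94 are distinct squarefree integers > 1 with 1974 not a perfect square). To show equality we compute the minimal polynomial of γ. From γ = √21 + √94: γ^2 = 21 + 2√(1974) + 94 = 115 + 2√(1974), so γ^2 - 115 = 2√(1974); squaring, (γ^2 - 115)^2 = 4·1974, i.e. γ^4 - 230γ^2 + 13225 - 7896 = 0, i.e. γ^4 - 230γ^2 + 5329 = 0. So γ is a root of x^4 - 230x^2 + 5329. This polynomial is irreducible over Q: it has no rational root (each ±√21 ± √94 is irrational), and any factorization into two quadratics over Q would force √(1974) ∈ Q (pairing opposite roots) or √21, √94 ∈ Q (other pairings), all impossible. Hence [Q(γ):Q] = 4 = [Q(√21, √94):Q], so Q(γ) = Q(√21, √94).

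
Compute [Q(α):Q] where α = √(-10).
[Q(α):Q] = 2

[Q(α):Q] equals the degree of the minimal polynomial of α. Here α^2 = -10 and x^2 + 10 is irreducible (d = -10 is squarefree, ≠ 1, hence not a square), so deg(m_α) = 2. Thus [Q(α):Q] = 2.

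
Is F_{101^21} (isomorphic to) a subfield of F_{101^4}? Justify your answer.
No: F_{101^21} is not a subfield of F_{101^4}

F_{p^m} embeds in F_{p^n} iff m | n. Here 21 ∤ 4 (since 4 = 0·21 + 4 with remainder 4 ≠ 0), so F_{101^21} is not a subfield of F_{101^4}. Equivalently: if it were, the tower law would give 21 = [F_{101^21}:F_101] dividing [F_{101^4}:F_101] = 4, contradiction.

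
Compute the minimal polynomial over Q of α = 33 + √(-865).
m_α(x) = x^2 - 66x + 1954

From α - 33 = √(-865), squaring gives (α - 33)^2 = -865, i.e. α^2 - 66α + 1089 = -865, so α^2 - 66α + 1954 = 0. The discriminant of x^2 - 66x + 1954 is (-66)^2 - 4·(1954) = 4356 - 7816 = -3460, and 4·(-865) is not a perfect square in Q since -865 is squarefree and ≠ 1. Hence x^2 - 66x + 1954 is irreducible over Q and is the minimal polynomial of α.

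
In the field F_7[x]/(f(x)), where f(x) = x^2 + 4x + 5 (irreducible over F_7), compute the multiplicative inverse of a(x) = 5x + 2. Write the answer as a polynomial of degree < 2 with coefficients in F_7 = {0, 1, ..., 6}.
a(x)^(-1) ≡ 6x + 2 (mod f(x))

Since f is irreducible over F_7, F_7[x]/(f) is a field and a(x) ≠ 0 has an inverse. Apply the extended Euclidean algorithm to f(x) and a(x) in F_7[x]: f(x) = (3x + 1)·a(x) + (3). The last nonzero remainder is the constant 3 = gcd(f, a) in F_7. Back-substituting through the division chain expresses 3 = s(x)·a(x) + t(x)·f(x) with s(x) ≡ 4x + 6 (mod f), so (4x + 6)·a(x) ≡ 3 (mod f). Multiplying by 3^(-1) ≡ 5 in F_7 gives a(x)^(-1) ≡ 5·(4x + 6) ≡ 6x + 2 (mod f). Check: (5x + 2)·(6x + 2) = 2x^2 + x + 4 ≡ 1 (mod x^2 + 4x + 5).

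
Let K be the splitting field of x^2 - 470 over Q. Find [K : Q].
[K : Q] = 2

f(x) = x^2 - 470 factors as (x - √470)(x + √470). The splitting field is K = Q(√470). Since 470 is squarefree and > 1, it is not a perfect square, so x^2 - 470 is irreducible over Q and [Q(√470) : Q] = 2. Hence [K : Q] = 2.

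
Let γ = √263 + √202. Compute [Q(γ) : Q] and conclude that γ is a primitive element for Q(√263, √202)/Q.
[Q(γ) : Q] = 4 (equivalently, Q(γ) = Q(√263, √202))

Obviously Q(γ) ⊆ Q(√263, √202), and [Q(√263, √202):Q] = 4 (since 263, 202 are distinct squarefree integers > 1 with 53126 not a perfect square). To show equality we compute the minimal polynomial of γ. From γ = √263 + √202: γ^2 = 263 + 2√(53126) + 202 = 465 + 2√(53126), so γ^2 - 465 = 2√(53126); squaring, (γ^2 - 465)^2 = 4·53126, i.e. γ^4 - 930γ^2 + 216225 - 212504 = 0, i.e. γ^4 - 930γ^2 + 3721 = 0. So γ is a root of x^4 - 930x^2 + 3721. This polynomial is irreducible over Q: it has no rational root (each ±√263 ± √202 is irrational), and any factorization into two quadratics over Q would force √(53126) ∈ Q (pairing opposite roots) or √263, √202 ∈ Q (other pairings), all impossible. Hence [Q(γ):Q] = 4 = [Q(√263, √202):Q], so Q(γ) = Q(√263, √202).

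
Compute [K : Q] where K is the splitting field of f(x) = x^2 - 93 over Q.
[K : Q] = 2

f(x) = x^2 - 93 factors as (x - √93)(x + √93). The splitting field is K = Q(√93). Since 93 is squarefree and > 1, it is not a perfect square, so x^2 - 93 is irreducible over Q and [Q(√93) : Q] = 2. Hence [K : Q] = 2.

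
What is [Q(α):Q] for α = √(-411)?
[Q(α):Q] = 2

[Q(α):Q] equals the degree of the minimal polynomial of α. Here α^2 = -411 and x^2 + 411 is irreducible (d = -411 is squarefree, ≠ 1, hence not a square), so deg(m_α) = 2. Thus [Q(α):Q] = 2.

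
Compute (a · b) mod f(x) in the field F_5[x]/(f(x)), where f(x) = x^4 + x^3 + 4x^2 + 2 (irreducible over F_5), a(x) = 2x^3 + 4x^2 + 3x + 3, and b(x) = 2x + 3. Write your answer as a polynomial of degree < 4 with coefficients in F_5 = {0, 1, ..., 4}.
a · b ≡ 2x^2 + 1 (mod f(x))

Multiply in F_5[x]: a(x)·b(x) = (2x^3 + 4x^2 + 3x + 3)·(2x + 3) = 4x^4 + 4x^3 + 3x^2 + 4. This has degree ≥ 4, so divide by f(x) over F_5: 4x^4 + 4x^3 + 3x^2 + 4 = (4)·(x^4 + x^3 + 4x^2 + 2) + (2x^2 + 1). Hence a·b ≡ 2x^2 + 1 (mod f). (F_5[x]/(f) is a field with 5^4 = 625 elements since f is irreducible of degree 4.)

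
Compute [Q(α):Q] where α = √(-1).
[Q(α):Q] = 2

[Q(α):Q] equals the degree of the minimal polynomial of α. Here α^2 = -1 and x^2 + 1 is irreducible (d = -1 is squarefree, ≠ 1, hence not a square), so deg(m_α) = 2. Thus [Q(α):Q] = 2.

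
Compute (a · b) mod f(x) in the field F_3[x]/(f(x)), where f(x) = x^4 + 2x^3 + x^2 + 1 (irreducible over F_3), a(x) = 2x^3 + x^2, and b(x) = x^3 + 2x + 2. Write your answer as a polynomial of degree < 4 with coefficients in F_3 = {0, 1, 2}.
a · b ≡ 2x^3 + x^2 + 1 (mod f(x))

Multiply in F_3[x]: a(x)·b(x) = (2x^3 + x^2)·(x^3 + 2x + 2) = 2x^6 + x^5 + x^4 + 2x^2. This has degree ≥ 4, so divide by f(x) over F_3: 2x^6 + x^5 + x^4 + 2x^2 = (2x^2 + 2)·(x^4 + 2x^3 + x^2 + 1) + (2x^3 + x^2 + 1). Hence a·b ≡ 2x^3 + x^2 + 1 (mod f). (F_3[x]/(f) is a field with 3^4 = 81 elements since f is irreducible of degree 4.)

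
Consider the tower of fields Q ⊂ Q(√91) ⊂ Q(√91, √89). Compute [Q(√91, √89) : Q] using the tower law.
[Q(√91, √89) : Q] = 4

[Q(√91):Q] = 2 (min poly x^2 - 91, irreducible since 91 is squarefree > 1). For the top step, suppose √89 ∈ Q(√91), say √89 = c + d√91 with c, d ∈ Q. Squaring: 89 = c^2 + 91d^2 + 2cd√91. Since √91 ∉ Q this forces 2cd = 0. If d = 0 then √89 = c ∈ Q, contradicting 89 squarefree > 1. If c = 0 then 89 = 91d^2, so 91·89 = (91d)^2 is a perfect square in Q — but 91·89 = 8099 is not a perfect square (since 91 and 89 are distinct squarefree integers). Contradiction. Hence √89 ∉ Q(√91), so x^2 - 89 stays irreducible over Q(√91) and [Q(√91, √89) : Q(√91)] = 2. By the tower law, [Q(√91, √89) : Q] = 2 · 2 = 4.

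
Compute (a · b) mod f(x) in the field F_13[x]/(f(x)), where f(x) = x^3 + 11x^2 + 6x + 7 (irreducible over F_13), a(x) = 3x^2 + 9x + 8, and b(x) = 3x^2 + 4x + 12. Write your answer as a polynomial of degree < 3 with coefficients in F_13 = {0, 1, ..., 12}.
a · b ≡ 8x + 9 (mod f(x))

Multiply in F_13[x]: a(x)·b(x) = (3x^2 + 9x + 8)·(3x^2 + 4x + 12) = 9x^4 + 5x^2 + 10x + 5. This has degree ≥ 3, so divide by f(x) over F_13: 9x^4 + 5x^2 + 10x + 5 = (9x + 5)·(x^3 + 11x^2 + 6x + 7) + (8x + 9). Hence a·b ≡ 8x + 9 (mod f). (F_13[x]/(f) is a field with 13^3 = 2197 elements since f is irreducible of degree 3.)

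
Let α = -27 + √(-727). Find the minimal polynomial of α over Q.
m_α(x) = x^2 + 54x + 1456

From α + 27 = √(-727), squaring gives (α + 27)^2 = -727, i.e. α^2 + 54α + 729 = -727, so α^2 + 54α + 1456 = 0. The discriminant of x^2 + 54x + 1456 is (54)^2 - 4·(1456) = 2916 - 5824 = -2908, and 4·(-727) is not a perfect square in Q since -727 is squarefree and ≠ 1. Hence x^2 + 54x + 1456 is irreducible over Q and is the minimal polynomial of α.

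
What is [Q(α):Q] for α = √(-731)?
[Q(α):Q] = 2

[Q(α):Q] equals the degree of the minimal polynomial of α. Here α^2 = -731 and x^2 + 731 is irreducible (d = -731 is squarefree, ≠ 1, hence not a square), so deg(m_α) = 2. Thus [Q(α):Q] = 2.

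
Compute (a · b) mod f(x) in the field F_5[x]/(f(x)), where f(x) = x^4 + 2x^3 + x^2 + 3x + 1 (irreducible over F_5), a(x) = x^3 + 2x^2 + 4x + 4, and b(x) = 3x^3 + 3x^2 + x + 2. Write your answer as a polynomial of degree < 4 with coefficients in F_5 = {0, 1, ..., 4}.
a · b ≡ x^3 + 3x^2 + 4x + 3 (mod f(x))

Multiply in F_5[x]: a(x)·b(x) = (x^3 + 2x^2 + 4x + 4)·(3x^3 + 3x^2 + x + 2) = 3x^6 + 4x^5 + 4x^4 + 3x^3 + 2x + 3. This has degree ≥ 4, so divide by f(x) over F_5: 3x^6 + 4x^5 + 4x^4 + 3x^3 + 2x + 3 = (3x^2 + 3x)·(x^4 + 2x^3 + x^2 + 3x + 1) + (x^3 + 3x^2 + 4x + 3). Hence a·b ≡ x^3 + 3x^2 + 4x + 3 (mod f). (F_5[x]/(f) is a field with 5^4 = 625 elements since f is irreducible of degree 4.)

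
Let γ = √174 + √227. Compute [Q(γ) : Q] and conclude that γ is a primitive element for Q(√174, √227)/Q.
[Q(γ) : Q] = 4 (equivalently, Q(γ) = Q(√174, √227))

Obviously Q(γ) ⊆ Q(√174, √227), and [Q(√174, √227):Q] = 4 (since 174, 227 are distinct squarefree integers > 1 with 39498 not a perfect square). To show equality we compute the minimal polynomial of γ. From γ = √174 + √227: γ^2 = 174 + 2√(39498) + 227 = 401 + 2√(39498), so γ^2 - 401 = 2√(39498); squaring, (γ^2 - 401)^2 = 4·39498, i.e. γ^4 - 802γ^2 + 160801 - 157992 = 0, i.e. γ^4 - 802γ^2 + 2809 = 0. So γ is a root of x^4 - 802x^2 + 2809. This polynomial is irreducible over Q: it has no rational root (each ±√174 ± √227 is irrational), and any factorization into two quadratics over Q would force √(39498) ∈ Q (pairing opposite roots) or √174, √227 ∈ Q (other pairings), all impossible. Hence [Q(γ):Q] = 4 = [Q(√174, √227):Q], so Q(γ) = Q(√174, √227).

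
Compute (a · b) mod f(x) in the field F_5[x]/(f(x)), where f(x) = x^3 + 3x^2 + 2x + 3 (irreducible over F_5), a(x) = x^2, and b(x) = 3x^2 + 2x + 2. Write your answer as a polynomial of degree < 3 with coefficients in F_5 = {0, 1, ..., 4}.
a · b ≡ 2x^2 + 1 (mod f(x))

Multiply in F_5[x]: a(x)·b(x) = (x^2)·(3x^2 + 2x + 2) = 3x^4 + 2x^3 + 2x^2. This has degree ≥ 3, so divide by f(x) over F_5: 3x^4 + 2x^3 + 2x^2 = (3x + 3)·(x^3 + 3x^2 + 2x + 3) + (2x^2 + 1). Hence a·b ≡ 2x^2 + 1 (mod f). (F_5[x]/(f) is a field with 5^3 = 125 elements since f is irreducible of degree 3.)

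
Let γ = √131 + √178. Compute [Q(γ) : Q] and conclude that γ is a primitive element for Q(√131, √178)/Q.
[Q(γ) : Q] = 4 (equivalently, Q(γ) = Q(√131, √178))

Obviously Q(γ) ⊆ Q(√131, √178), and [Q(√131, √178):Q] = 4 (since 131, 178 are distinct squarefree integers > 1 with 23318 not a perfect square). To show equality we compute the minimal polynomial of γ. From γ = √131 + √178: γ^2 = 131 + 2√(23318) + 178 = 309 + 2√(23318), so γ^2 - 309 = 2√(23318); squaring, (γ^2 - 309)^2 = 4·23318, i.e. γ^4 - 618γ^2 + 95481 - 93272 = 0, i.e. γ^4 - 618γ^2 + 2209 = 0. So γ is a root of x^4 - 618x^2 + 2209. This polynomial is irreducible over Q: it has no rational root (each ±√131 ± √178 is irrational), and any factorization into two quadratics over Q would force √(23318) ∈ Q (pairing opposite roots) or √131, √178 ∈ Q (other pairings), all impossible. Hence [Q(γ):Q] = 4 = [Q(√131, √178):Q], so Q(γ) = Q(√131, √178).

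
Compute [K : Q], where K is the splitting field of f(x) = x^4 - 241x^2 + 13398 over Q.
[K : Q] = 4

Solving the quadratic in x^2: x^2 = (241 ± √(241^2 - 4·13398))/2 = (241 ± √4489)/2 = (241 ± 67)/2, giving x^2 = 87 or x^2 = 154. So f(x) = (x^2 - 87)(x^2 - 154) and the roots of f are ±√87, ±√154. Hence the splitting field is K = Q(√87, √154). Since 87 and 154 are distinct squarefree integers > 1, their product 13398 is not a perfect square, so √154 ∉ Q(√87). By the tower law [K:Q] = [Q(√87,√154):Q(√87)] · [Q(√87):Q] = 2 · 2 = 4.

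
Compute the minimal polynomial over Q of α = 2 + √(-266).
m_α(x) = x^2 - 4x + 270

From α - 2 = √(-266), squaring gives (α - 2)^2 = -266, i.e. α^2 - 4α + 4 = -266, so α^2 - 4α + 270 = 0. The discriminant of x^2 - 4x + 270 is (-4)^2 - 4·(270) = 16 - 1080 = -1064, and 4·(-266) is not a perfect square in Q since -266 is squarefree and ≠ 1. Hence x^2 - 4x + 270 is irreducible over Q and is the minimal polynomial of α.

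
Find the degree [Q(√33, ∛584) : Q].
[Q(√33, ∛584) : Q] = 6

Let L = Q(√33, ∛584). Since Q(√33) ⊂ L and [Q(√33):Q] = 2, the tower law gives 2 | [L:Q]. Likewise Q(∛584) ⊂ L with [Q(∛584):Q] = 3 (because 584 is not a perfect cube), so 3 | [L:Q]. As gcd(2,3) = 1, [L:Q] is divisible by 6. Conversely L is generated over Q by √33 and ∛584, so [L:Q] ≤ 2·3 = 6. Therefore [Q(√33, ∛584) : Q] = 6.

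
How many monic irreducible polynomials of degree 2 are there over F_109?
There are 5886 monic irreducible polynomials of degree 2 over F_109

Each element of F_{109^2} that lies in no proper subfield is a root of exactly one monic irreducible of degree 2 over F_109, and each such polynomial has 2 distinct roots in F_{109^2}. By Möbius inversion the count is N_109(2) = (1/2) Σ_{d|2} μ(2/d) · 109^d = (1/2)(μ(2)·109^1 + μ(1)·109^2) = 11772/2 = 5886.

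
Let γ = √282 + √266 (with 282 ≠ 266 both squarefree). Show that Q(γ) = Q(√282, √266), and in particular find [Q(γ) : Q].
[Q(γ) : Q] = 4 (equivalently, Q(γ) = Q(√282, √266))

Obviously Q(γ) ⊆ Q(√282, √266), and [Q(√282, √266):Q] = 4 (since 282, 266 are distinct squarefree integers > 1 with 75012 not a perfect square). To show equality we compute the minimal polynomial of γ. From γ = √282 + √266: γ^2 = 282 + 2√(75012) + 266 = 548 + 2√(75012), so γ^2 - 548 = 2√(75012); squaring, (γ^2 - 548)^2 = 4·75012, i.e. γ^4 - 1096γ^2 + 300304 - 300048 = 0, i.e. γ^4 - 1096γ^2 + 256 = 0. So γ is a root of x^4 - 1096x^2 + 256. This polynomial is irreducible over Q: it has no rational root (each ±√282 ± √266 is irrational), and any factorization into two quadratics over Q would force √(75012) ∈ Q (pairing opposite roots) or √282, √266 ∈ Q (other pairings), all impossible. Hence [Q(γ):Q] = 4 = [Q(√282, √266):Q], so Q(γ) = Q(√282, √266).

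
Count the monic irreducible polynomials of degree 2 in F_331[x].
There are 54615 monic irreducible polynomials of degree 2 over F_331

Each element of F_{331^2} that lies in no proper subfield is a root of exactly one monic irreducible of degree 2 over F_331, and each such polynomial has 2 distinct roots in F_{331^2}. By Möbius inversion the count is N_331(2) = (1/2) Σ_{d|2} μ(2/d) · 331^d = (1/2)(μ(2)·331^1 + μ(1)·331^2) = 109230/2 = 54615.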